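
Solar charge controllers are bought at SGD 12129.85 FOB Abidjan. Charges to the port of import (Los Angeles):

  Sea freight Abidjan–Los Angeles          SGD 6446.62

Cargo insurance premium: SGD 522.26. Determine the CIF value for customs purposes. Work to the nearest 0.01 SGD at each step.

CIF value: SGD 19098.73

CIF = FOB price + freight + insurance
CIF = 12129.85 + 6446.62 + 522.26 = 19098.73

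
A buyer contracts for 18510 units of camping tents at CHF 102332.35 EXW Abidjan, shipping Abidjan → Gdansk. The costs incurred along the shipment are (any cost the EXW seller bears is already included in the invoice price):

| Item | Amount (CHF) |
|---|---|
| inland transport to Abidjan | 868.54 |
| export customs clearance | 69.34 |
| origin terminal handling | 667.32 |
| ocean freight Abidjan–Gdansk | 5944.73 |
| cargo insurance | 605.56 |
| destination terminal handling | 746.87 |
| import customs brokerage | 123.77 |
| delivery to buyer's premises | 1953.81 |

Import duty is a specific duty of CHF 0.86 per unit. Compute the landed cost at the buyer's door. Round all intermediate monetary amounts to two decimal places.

Total landed cost: CHF 129230.89

EXW: the seller makes goods available at their premises; the buyer bears all onward costs.
CIF value = EXW price + inland to port + export clearance + origin terminal + freight + insurance = 102332.35 + 868.54 + 69.34 + 667.32 + 5944.73 + 605.56 = 110487.84
Import duty = 18510 × 0.86 = 15918.60
Buyer bears: inland to port 868.54 + export clearance 69.34 + origin terminal 667.32 + freight 5944.73 + insurance 605.56 + destination terminal 746.87 + brokerage 123.77 + delivery 1953.81 + duty 15918.60 = 26898.54
Landed cost = invoice 102332.35 + 26898.54 = 129230.89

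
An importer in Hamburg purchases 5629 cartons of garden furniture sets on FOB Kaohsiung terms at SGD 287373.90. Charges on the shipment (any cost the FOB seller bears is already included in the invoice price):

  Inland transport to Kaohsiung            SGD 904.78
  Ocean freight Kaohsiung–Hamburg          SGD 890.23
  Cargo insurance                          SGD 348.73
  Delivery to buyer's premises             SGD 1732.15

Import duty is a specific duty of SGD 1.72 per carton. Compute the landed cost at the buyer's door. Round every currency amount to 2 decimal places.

Total landed cost: SGD 300026.89

FOB: the seller bears costs until goods are on board at the origin port; the buyer bears freight, insurance and all costs thereafter.
Already in the invoice (seller's account under FOB): inland to port — exclude.
CIF value = FOB price + freight + insurance = 287373.90 + 890.23 + 348.73 = 288612.86
Import duty = 5629 × 1.72 = 9681.88
Buyer bears: freight 890.23 + insurance 348.73 + delivery 1732.15 + duty 9681.88 = 12652.99
Landed cost = invoice 287373.90 + 12652.99 = 300026.89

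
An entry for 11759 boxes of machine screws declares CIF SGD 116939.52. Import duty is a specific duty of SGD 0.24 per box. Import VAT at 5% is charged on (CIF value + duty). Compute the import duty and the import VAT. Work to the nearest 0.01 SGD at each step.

Import duty = 11759 × 0.24 = 2822.16
VAT base = CIF + duty = 116939.52 + 2822.16 = 119761.68
Import VAT = 119761.68 × 5% = 5988.08

Import duty: SGD 2822.16; import VAT: SGD 5988.08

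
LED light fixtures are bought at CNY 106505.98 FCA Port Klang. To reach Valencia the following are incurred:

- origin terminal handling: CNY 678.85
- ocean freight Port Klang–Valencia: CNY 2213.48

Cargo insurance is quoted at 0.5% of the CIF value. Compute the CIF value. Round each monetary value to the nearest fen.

Let C be the CIF value. C = FCA price + pre-shipment costs + freight + 0.5% × C
C − 0.5% × C = 106505.98 + 678.85 + 2213.48
0.995 × C = 109398.31
C = 109398.31 / 0.995 = 109948.05
Insurance premium = 0.5% × 109948.05 = 549.74

CIF value: CNY 109948.05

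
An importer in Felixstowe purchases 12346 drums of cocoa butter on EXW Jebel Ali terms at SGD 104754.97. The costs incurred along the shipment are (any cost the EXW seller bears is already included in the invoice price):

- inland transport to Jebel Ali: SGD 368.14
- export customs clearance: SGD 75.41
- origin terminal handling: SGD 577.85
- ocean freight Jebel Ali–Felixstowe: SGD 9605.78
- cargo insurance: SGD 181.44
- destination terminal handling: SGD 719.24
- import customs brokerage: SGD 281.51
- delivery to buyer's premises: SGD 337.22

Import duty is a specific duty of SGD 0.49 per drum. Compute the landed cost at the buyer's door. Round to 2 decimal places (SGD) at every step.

Total landed cost: SGD 122951.10

EXW: the seller makes goods available at their premises; the buyer bears all onward costs.
CIF value = EXW price + inland to port + export clearance + origin terminal + freight + insurance = 104754.97 + 368.14 + 75.41 + 577.85 + 9605.78 + 181.44 = 115563.59
Import duty = 12346 × 0.49 = 6049.54
Buyer bears: inland to port 368.14 + export clearance 75.41 + origin terminal 577.85 + freight 9605.78 + insurance 181.44 + destination terminal 719.24 + brokerage 281.51 + delivery 337.22 + duty 6049.54 = 18196.13
Landed cost = invoice 104754.97 + 18196.13 = 122951.10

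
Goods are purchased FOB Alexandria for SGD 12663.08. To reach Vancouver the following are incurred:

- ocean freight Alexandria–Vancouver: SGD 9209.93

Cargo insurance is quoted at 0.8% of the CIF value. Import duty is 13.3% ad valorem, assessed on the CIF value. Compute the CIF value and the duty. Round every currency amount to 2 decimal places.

Let C be the CIF value. C = FOB price + freight + 0.8% × C
C − 0.8% × C = 12663.08 + 9209.93
0.992 × C = 21873.01
C = 21873.01 / 0.992 = 22049.41
Insurance premium = 0.8% × 22049.41 = 176.40
Import duty = 22049.41 × 13.3% = 2932.57

CIF value: SGD 22049.41; import duty: SGD 2932.57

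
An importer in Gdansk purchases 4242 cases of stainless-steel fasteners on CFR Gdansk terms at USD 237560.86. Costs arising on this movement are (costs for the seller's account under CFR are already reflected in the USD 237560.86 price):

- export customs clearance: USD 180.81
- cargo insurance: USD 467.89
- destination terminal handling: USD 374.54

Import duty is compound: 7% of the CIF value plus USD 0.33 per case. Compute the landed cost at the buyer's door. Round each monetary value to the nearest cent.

CFR: the seller pays costs through ocean freight to the destination port, but not insurance.
Already in the invoice (seller's account under CFR): export clearance — exclude.
CIF value = CFR price + insurance = 237560.86 + 467.89 = 238028.75
Ad valorem component: 238028.75 × 7% = 16662.01
Specific component: 4242 × 0.33 = 1399.86
Import duty = 16662.01 + 1399.86 = 18061.87
Buyer bears: insurance 467.89 + destination terminal 374.54 + duty 18061.87 = 18904.30
Landed cost = invoice 237560.86 + 18904.30 = 256465.16

Total landed cost: USD 256465.16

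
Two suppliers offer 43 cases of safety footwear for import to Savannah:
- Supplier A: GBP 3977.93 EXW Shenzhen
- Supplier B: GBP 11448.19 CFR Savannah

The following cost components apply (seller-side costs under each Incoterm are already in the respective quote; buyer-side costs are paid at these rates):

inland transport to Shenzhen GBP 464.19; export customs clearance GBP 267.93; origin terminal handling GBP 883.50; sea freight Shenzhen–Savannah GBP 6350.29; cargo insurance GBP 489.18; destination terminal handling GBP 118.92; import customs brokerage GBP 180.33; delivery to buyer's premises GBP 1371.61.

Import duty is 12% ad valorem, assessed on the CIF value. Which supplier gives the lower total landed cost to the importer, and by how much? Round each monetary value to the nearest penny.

Supplier A (EXW):
CIF value = EXW price + inland to port + export clearance + origin terminal + freight + insurance = 3977.93 + 464.19 + 267.93 + 883.50 + 6350.29 + 489.18 = 12433.02
Import duty = 12433.02 × 12% = 1491.96
Buyer bears (A): 464.19 + 267.93 + 883.50 + 6350.29 + 489.18 + 118.92 + 180.33 + 1371.61 = 10125.95
Landed cost (A) = invoice 3977.93 + 10125.95 + duty 1491.96 = 15595.84
Supplier B (CFR):
CIF value = CFR price + insurance = 11448.19 + 489.18 = 11937.37
Import duty = 11937.37 × 12% = 1432.48
Buyer bears (B): 489.18 + 118.92 + 180.33 + 1371.61 = 2160.04
Landed cost (B) = invoice 11448.19 + 2160.04 + duty 1432.48 = 15040.71
Difference = |15595.84 − 15040.71| = 555.13

Supplier B is cheaper by GBP 555.13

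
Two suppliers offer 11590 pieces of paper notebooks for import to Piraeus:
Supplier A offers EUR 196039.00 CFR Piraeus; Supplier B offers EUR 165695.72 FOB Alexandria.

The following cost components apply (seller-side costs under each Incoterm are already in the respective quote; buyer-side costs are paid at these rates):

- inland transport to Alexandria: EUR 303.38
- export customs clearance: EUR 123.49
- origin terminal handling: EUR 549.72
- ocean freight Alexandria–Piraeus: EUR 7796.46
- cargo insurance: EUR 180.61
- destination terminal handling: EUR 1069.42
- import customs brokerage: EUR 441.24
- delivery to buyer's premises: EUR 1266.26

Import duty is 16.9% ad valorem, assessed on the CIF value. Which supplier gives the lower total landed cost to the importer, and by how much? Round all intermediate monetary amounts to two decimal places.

Supplier A (CFR):
CIF value = CFR price + insurance = 196039.00 + 180.61 = 196219.61
Import duty = 196219.61 × 16.9% = 33161.11
Buyer bears (A): 180.61 + 1069.42 + 441.24 + 1266.26 = 2957.53
Landed cost (A) = invoice 196039.00 + 2957.53 + duty 33161.11 = 232157.64
Supplier B (FOB):
CIF value = FOB price + freight + insurance = 165695.72 + 7796.46 + 180.61 = 173672.79
Import duty = 173672.79 × 16.9% = 29350.70
Buyer bears (B): 7796.46 + 180.61 + 1069.42 + 441.24 + 1266.26 = 10753.99
Landed cost (B) = invoice 165695.72 + 10753.99 + duty 29350.70 = 205800.41
Difference = |232157.64 − 205800.41| = 26357.23

Supplier B is cheaper by EUR 26357.23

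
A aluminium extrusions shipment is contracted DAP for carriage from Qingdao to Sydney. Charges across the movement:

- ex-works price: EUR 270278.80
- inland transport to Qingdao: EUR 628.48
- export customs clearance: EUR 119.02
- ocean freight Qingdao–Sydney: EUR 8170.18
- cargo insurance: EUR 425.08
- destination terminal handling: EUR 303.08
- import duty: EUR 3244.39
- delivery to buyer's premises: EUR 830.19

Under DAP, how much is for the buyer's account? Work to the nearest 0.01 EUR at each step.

DAP: the seller bears all costs to the named destination except import duty and clearance.
Seller's account: goods 270278.80 + inland to port 628.48 + export clearance 119.02 + freight 8170.18 + insurance 425.08 + destination terminal 303.08 + delivery 830.19 = 280754.83
Buyer's account: duty 3244.39 = 3244.39

Buyer's account: EUR 3244.39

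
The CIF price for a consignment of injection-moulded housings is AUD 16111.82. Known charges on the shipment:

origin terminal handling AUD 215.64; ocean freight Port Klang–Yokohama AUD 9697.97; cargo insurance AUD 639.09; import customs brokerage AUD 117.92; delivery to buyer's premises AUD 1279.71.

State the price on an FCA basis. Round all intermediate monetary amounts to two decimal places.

FCA price: AUD 5559.12

Not relevant to the conversion: brokerage, delivery — on the buyer under both terms; not part of either seller's price.
From CIF to FCA, the seller no longer bears: origin terminal, freight, insurance.
FCA price = 16111.82 − 215.64 − 9697.97 − 639.09 = 5559.12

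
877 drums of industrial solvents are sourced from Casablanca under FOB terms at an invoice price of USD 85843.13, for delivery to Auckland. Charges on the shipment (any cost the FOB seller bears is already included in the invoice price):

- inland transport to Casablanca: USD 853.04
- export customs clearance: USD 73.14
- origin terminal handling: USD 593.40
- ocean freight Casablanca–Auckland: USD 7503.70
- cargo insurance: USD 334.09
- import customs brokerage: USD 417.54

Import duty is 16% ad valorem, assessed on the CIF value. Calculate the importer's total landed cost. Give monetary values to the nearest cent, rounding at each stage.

Total landed cost: USD 109087.41

FOB: the seller bears costs until goods are on board at the origin port; the buyer bears freight, insurance and all costs thereafter.
Already in the invoice (seller's account under FOB): inland to port, export clearance, origin terminal — exclude.
CIF value = FOB price + freight + insurance = 85843.13 + 7503.70 + 334.09 = 93680.92
Import duty = 93680.92 × 16% = 14988.95
Buyer bears: freight 7503.70 + insurance 334.09 + brokerage 417.54 + duty 14988.95 = 23244.28
Landed cost = invoice 85843.13 + 23244.28 = 109087.41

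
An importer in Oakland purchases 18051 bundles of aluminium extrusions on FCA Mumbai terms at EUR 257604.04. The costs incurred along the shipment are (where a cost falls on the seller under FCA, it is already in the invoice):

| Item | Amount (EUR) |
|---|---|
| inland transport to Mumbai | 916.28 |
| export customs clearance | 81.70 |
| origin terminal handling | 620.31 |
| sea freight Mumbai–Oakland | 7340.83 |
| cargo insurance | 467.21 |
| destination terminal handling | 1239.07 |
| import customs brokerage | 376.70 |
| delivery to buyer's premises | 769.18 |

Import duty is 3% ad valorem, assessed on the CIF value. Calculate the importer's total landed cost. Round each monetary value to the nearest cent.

FCA: the seller delivers export-cleared goods to the carrier; the buyer bears costs from that point.
Already in the invoice (seller's account under FCA): inland to port, export clearance — exclude.
CIF value = FCA price + origin terminal + freight + insurance = 257604.04 + 620.31 + 7340.83 + 467.21 = 266032.39
Import duty = 266032.39 × 3% = 7980.97
Buyer bears: origin terminal 620.31 + freight 7340.83 + insurance 467.21 + destination terminal 1239.07 + brokerage 376.70 + delivery 769.18 + duty 7980.97 = 18794.27
Landed cost = invoice 257604.04 + 18794.27 = 276398.31

Total landed cost: EUR 276398.31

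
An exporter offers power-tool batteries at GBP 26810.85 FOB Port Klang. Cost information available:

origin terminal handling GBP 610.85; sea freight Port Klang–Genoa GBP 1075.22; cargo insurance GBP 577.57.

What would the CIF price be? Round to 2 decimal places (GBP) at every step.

Not relevant to the conversion: origin terminal — on the seller under both FOB and CIF; already in the FOB price and stays in the CIF price.
From FOB to CIF, the seller additionally bears: freight, insurance.
CIF price = 26810.85 + 1075.22 + 577.57 = 28463.64

CIF price: GBP 28463.64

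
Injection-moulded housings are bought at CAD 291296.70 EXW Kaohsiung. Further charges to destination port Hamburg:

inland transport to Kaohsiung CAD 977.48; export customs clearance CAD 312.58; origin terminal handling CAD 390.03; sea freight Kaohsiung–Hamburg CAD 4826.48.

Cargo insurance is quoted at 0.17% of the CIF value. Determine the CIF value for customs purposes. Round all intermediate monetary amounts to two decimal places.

Let C be the CIF value. C = EXW price + pre-shipment costs + freight + 0.17% × C
C − 0.17% × C = 291296.70 + 977.48 + 312.58 + 390.03 + 4826.48
0.9983 × C = 297803.27
C = 297803.27 / 0.9983 = 298310.40
Insurance premium = 0.17% × 298310.40 = 507.13

CIF value: CAD 298310.40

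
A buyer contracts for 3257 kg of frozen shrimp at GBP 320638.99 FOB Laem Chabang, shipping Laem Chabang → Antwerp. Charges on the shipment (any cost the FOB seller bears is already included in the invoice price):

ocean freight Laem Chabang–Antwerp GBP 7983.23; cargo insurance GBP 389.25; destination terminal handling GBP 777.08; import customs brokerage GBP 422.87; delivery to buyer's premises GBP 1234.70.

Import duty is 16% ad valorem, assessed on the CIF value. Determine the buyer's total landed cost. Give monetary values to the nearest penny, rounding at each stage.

FOB: the seller bears costs until goods are on board at the origin port; the buyer bears freight, insurance and all costs thereafter.
CIF value = FOB price + freight + insurance = 320638.99 + 7983.23 + 389.25 = 329011.47
Import duty = 329011.47 × 16% = 52641.84
Buyer bears: freight 7983.23 + insurance 389.25 + destination terminal 777.08 + brokerage 422.87 + delivery 1234.70 + duty 52641.84 = 63448.97
Landed cost = invoice 320638.99 + 63448.97 = 384087.96

Total landed cost: GBP 384087.96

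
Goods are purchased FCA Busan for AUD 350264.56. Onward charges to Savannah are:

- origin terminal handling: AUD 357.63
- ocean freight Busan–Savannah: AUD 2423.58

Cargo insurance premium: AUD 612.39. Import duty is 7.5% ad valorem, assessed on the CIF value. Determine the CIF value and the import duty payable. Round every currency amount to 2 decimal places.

CIF = FCA price + pre-shipment costs + freight + insurance
CIF = 350264.56 + 357.63 + 2423.58 + 612.39 = 353658.16
Import duty = 353658.16 × 7.5% = 26524.36

CIF value: AUD 353658.16; import duty: AUD 26524.36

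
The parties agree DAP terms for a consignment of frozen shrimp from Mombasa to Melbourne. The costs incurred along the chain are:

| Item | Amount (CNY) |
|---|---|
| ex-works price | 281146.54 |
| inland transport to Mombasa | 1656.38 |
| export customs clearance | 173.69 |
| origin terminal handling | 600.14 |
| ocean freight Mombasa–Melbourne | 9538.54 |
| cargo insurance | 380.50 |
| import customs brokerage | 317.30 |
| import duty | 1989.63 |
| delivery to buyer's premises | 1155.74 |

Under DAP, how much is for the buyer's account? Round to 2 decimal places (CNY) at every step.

DAP: the seller bears all costs to the named destination except import duty and clearance.
Seller's account: goods 281146.54 + inland to port 1656.38 + export clearance 173.69 + origin terminal 600.14 + freight 9538.54 + insurance 380.50 + delivery 1155.74 = 294651.53
Buyer's account: brokerage 317.30 + duty 1989.63 = 2306.93

Buyer's account: CNY 2306.93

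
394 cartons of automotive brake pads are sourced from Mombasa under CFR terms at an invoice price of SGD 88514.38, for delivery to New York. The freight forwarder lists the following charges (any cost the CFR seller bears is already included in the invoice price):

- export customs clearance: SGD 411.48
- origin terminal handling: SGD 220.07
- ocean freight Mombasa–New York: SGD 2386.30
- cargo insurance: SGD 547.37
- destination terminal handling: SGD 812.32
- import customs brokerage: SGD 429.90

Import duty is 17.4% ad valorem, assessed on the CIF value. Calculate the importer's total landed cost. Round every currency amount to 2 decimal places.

CFR: the seller pays costs through ocean freight to the destination port, but not insurance.
Already in the invoice (seller's account under CFR): export clearance, origin terminal, freight — exclude.
CIF value = CFR price + insurance = 88514.38 + 547.37 = 89061.75
Import duty = 89061.75 × 17.4% = 15496.74
Buyer bears: insurance 547.37 + destination terminal 812.32 + brokerage 429.90 + duty 15496.74 = 17286.33
Landed cost = invoice 88514.38 + 17286.33 = 105800.71

Total landed cost: SGD 105800.71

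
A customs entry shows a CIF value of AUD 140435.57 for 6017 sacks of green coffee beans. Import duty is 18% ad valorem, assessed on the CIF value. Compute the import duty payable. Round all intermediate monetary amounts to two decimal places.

Import duty = 140435.57 × 18% = 25278.40

Import duty: AUD 25278.40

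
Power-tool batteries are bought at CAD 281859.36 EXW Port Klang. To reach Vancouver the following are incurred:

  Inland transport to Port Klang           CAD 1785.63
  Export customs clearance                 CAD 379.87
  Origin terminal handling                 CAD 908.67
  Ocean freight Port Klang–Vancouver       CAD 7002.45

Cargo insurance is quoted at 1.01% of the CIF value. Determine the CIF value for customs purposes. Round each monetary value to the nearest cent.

Let C be the CIF value. C = EXW price + pre-shipment costs + freight + 1.01% × C
C − 1.01% × C = 281859.36 + 1785.63 + 379.87 + 908.67 + 7002.45
0.9899 × C = 291935.98
C = 291935.98 / 0.9899 = 294914.62
Insurance premium = 1.01% × 294914.62 = 2978.64

CIF value: CAD 294914.62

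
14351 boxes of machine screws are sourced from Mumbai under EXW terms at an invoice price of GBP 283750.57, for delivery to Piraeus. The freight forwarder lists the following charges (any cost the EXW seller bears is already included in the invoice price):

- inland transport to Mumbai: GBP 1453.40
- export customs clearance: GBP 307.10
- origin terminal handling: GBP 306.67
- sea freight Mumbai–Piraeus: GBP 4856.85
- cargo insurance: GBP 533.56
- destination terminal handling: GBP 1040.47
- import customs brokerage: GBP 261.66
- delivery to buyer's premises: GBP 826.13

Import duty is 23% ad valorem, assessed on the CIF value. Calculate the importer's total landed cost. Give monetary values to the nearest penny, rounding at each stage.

Total landed cost: GBP 360314.28

EXW: the seller makes goods available at their premises; the buyer bears all onward costs.
CIF value = EXW price + inland to port + export clearance + origin terminal + freight + insurance = 283750.57 + 1453.40 + 307.10 + 306.67 + 4856.85 + 533.56 = 291208.15
Import duty = 291208.15 × 23% = 66977.87
Buyer bears: inland to port 1453.40 + export clearance 307.10 + origin terminal 306.67 + freight 4856.85 + insurance 533.56 + destination terminal 1040.47 + brokerage 261.66 + delivery 826.13 + duty 66977.87 = 76563.71
Landed cost = invoice 283750.57 + 76563.71 = 360314.28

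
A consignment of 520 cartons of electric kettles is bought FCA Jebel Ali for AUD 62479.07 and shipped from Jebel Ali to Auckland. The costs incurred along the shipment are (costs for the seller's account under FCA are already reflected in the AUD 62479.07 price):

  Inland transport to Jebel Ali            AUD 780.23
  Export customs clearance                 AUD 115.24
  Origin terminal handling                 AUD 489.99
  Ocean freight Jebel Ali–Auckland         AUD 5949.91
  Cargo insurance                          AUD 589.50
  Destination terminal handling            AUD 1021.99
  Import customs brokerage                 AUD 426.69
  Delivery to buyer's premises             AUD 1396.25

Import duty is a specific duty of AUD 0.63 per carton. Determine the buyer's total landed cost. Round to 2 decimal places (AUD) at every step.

FCA: the seller delivers export-cleared goods to the carrier; the buyer bears costs from that point.
Already in the invoice (seller's account under FCA): inland to port, export clearance — exclude.
CIF value = FCA price + origin terminal + freight + insurance = 62479.07 + 489.99 + 5949.91 + 589.50 = 69508.47
Import duty = 520 × 0.63 = 327.60
Buyer bears: origin terminal 489.99 + freight 5949.91 + insurance 589.50 + destination terminal 1021.99 + brokerage 426.69 + delivery 1396.25 + duty 327.60 = 10201.93
Landed cost = invoice 62479.07 + 10201.93 = 72681.00

Total landed cost: AUD 72681.00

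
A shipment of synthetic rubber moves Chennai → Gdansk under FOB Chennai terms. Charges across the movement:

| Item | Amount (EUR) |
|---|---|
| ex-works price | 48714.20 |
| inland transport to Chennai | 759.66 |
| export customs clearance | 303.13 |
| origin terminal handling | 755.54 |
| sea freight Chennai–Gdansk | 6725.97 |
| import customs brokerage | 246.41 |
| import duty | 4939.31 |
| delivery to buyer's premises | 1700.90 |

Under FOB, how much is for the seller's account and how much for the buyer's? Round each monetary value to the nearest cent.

FOB: the seller bears costs until goods are on board at the origin port; the buyer bears freight, insurance and all costs thereafter.
Seller's account: goods 48714.20 + inland to port 759.66 + export clearance 303.13 + origin terminal 755.54 = 50532.53
Buyer's account: freight 6725.97 + brokerage 246.41 + duty 4939.31 + delivery 1700.90 = 13612.59

Seller: EUR 50532.53; buyer: EUR 13612.59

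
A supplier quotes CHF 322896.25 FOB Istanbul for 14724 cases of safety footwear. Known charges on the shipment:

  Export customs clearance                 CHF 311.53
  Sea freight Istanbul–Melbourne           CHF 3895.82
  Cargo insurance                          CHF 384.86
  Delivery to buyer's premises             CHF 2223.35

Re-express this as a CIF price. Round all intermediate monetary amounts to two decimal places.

CIF price: CHF 327176.93

Not relevant to the conversion: export clearance — on the seller under both FOB and CIF; already in the FOB price and stays in the CIF price. delivery — on the buyer under both terms; not part of either seller's price.
From FOB to CIF, the seller additionally bears: freight, insurance.
CIF price = 322896.25 + 3895.82 + 384.86 = 327176.93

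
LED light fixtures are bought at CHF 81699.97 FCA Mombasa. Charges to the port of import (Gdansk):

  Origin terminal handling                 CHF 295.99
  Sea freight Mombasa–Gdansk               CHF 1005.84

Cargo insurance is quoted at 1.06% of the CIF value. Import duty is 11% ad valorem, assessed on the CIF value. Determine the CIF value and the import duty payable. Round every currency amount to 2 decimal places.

Let C be the CIF value. C = FCA price + pre-shipment costs + freight + 1.06% × C
C − 1.06% × C = 81699.97 + 295.99 + 1005.84
0.9894 × C = 83001.80
C = 83001.80 / 0.9894 = 83891.05
Insurance premium = 1.06% × 83891.05 = 889.25
Import duty = 83891.05 × 11% = 9228.02

CIF value: CHF 83891.05; import duty: CHF 9228.02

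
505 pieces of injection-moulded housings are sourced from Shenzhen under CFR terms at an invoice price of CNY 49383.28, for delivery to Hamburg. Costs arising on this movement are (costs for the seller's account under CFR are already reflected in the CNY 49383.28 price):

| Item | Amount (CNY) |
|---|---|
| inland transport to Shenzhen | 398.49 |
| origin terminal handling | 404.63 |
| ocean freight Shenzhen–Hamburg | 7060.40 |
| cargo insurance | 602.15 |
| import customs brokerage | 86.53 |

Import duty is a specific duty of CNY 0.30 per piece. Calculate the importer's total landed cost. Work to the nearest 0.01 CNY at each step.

Total landed cost: CNY 50223.46

CFR: the seller pays costs through ocean freight to the destination port, but not insurance.
Already in the invoice (seller's account under CFR): inland to port, origin terminal, freight — exclude.
CIF value = CFR price + insurance = 49383.28 + 602.15 = 49985.43
Import duty = 505 × 0.30 = 151.50
Buyer bears: insurance 602.15 + brokerage 86.53 + duty 151.50 = 840.18
Landed cost = invoice 49383.28 + 840.18 = 50223.46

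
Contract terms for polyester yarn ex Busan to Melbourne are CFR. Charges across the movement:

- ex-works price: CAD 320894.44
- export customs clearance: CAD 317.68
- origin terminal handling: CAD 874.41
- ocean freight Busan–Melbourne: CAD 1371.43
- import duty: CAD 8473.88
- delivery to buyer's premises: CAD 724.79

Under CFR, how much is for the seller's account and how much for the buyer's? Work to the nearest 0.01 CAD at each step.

CFR: the seller pays costs through ocean freight to the destination port, but not insurance.
Seller's account: goods 320894.44 + export clearance 317.68 + origin terminal 874.41 + freight 1371.43 = 323457.96
Buyer's account: duty 8473.88 + delivery 724.79 = 9198.67

Seller: CAD 323457.96; buyer: CAD 9198.67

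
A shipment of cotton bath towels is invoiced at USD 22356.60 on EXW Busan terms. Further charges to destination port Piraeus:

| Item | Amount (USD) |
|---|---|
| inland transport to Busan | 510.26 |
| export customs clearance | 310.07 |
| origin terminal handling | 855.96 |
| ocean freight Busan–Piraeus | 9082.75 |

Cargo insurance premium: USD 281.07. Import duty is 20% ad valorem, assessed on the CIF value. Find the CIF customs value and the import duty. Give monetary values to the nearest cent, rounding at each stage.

CIF value: USD 33396.71; import duty: USD 6679.34

CIF = EXW price + pre-shipment costs + freight + insurance
CIF = 22356.60 + 510.26 + 310.07 + 855.96 + 9082.75 + 281.07 = 33396.71
Import duty = 33396.71 × 20% = 6679.34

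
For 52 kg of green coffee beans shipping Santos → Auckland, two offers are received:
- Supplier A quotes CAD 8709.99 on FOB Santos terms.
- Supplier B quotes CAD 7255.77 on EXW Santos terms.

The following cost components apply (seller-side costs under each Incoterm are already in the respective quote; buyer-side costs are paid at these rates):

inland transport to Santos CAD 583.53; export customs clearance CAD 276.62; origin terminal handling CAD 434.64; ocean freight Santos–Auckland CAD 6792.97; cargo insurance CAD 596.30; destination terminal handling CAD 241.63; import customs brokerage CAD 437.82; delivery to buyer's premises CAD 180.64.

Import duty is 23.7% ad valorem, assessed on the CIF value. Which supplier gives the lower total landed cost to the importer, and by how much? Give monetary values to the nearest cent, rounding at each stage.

Supplier A (FOB):
CIF value = FOB price + freight + insurance = 8709.99 + 6792.97 + 596.30 = 16099.26
Import duty = 16099.26 × 23.7% = 3815.52
Buyer bears (A): 6792.97 + 596.30 + 241.63 + 437.82 + 180.64 = 8249.36
Landed cost (A) = invoice 8709.99 + 8249.36 + duty 3815.52 = 20774.87
Supplier B (EXW):
CIF value = EXW price + inland to port + export clearance + origin terminal + freight + insurance = 7255.77 + 583.53 + 276.62 + 434.64 + 6792.97 + 596.30 = 15939.83
Import duty = 15939.83 × 23.7% = 3777.74
Buyer bears (B): 583.53 + 276.62 + 434.64 + 6792.97 + 596.30 + 241.63 + 437.82 + 180.64 = 9544.15
Landed cost (B) = invoice 7255.77 + 9544.15 + duty 3777.74 = 20577.66
Difference = |20774.87 − 20577.66| = 197.21

Supplier B is cheaper by CAD 197.21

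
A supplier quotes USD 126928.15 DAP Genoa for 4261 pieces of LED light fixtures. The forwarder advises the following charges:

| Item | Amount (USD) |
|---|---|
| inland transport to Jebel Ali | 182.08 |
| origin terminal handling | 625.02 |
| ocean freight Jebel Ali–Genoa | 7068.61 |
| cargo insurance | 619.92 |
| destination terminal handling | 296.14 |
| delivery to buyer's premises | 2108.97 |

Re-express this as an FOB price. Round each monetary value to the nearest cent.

FOB price: USD 116834.51

Not relevant to the conversion: inland to port, origin terminal — on the seller under both DAP and FOB; already in the DAP price and stays in the FOB price.
From DAP to FOB, the seller no longer bears: freight, insurance, destination terminal, delivery.
FOB price = 126928.15 − 7068.61 − 619.92 − 296.14 − 2108.97 = 116834.51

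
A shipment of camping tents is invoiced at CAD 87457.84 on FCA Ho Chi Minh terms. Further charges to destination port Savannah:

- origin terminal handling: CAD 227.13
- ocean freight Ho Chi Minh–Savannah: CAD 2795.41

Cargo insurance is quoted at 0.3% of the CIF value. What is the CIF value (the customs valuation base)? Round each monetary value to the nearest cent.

CIF value: CAD 90752.64

Let C be the CIF value. C = FCA price + pre-shipment costs + freight + 0.3% × C
C − 0.3% × C = 87457.84 + 227.13 + 2795.41
0.997 × C = 90480.38
C = 90480.38 / 0.997 = 90752.64
Insurance premium = 0.3% × 90752.64 = 272.26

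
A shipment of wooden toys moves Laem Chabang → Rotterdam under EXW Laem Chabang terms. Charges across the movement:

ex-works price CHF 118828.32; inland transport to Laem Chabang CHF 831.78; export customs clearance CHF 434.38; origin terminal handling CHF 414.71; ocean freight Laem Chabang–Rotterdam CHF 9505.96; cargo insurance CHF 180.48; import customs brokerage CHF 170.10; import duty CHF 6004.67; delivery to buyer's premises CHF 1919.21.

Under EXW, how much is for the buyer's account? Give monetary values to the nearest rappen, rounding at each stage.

EXW: the seller makes goods available at their premises; the buyer bears all onward costs.
Seller's account: goods 118828.32 = 118828.32
Buyer's account: inland to port 831.78 + export clearance 434.38 + origin terminal 414.71 + freight 9505.96 + insurance 180.48 + brokerage 170.10 + duty 6004.67 + delivery 1919.21 = 19461.29

Buyer's account: CHF 19461.29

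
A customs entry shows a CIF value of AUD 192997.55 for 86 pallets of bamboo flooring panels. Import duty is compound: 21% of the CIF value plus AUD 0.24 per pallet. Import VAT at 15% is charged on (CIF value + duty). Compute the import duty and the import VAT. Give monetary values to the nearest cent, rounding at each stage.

Import duty: AUD 40550.13; import VAT: AUD 35032.15

Ad valorem component: 192997.55 × 21% = 40529.49
Specific component: 86 × 0.24 = 20.64
Import duty = 40529.49 + 20.64 = 40550.13
VAT base = CIF + duty = 192997.55 + 40550.13 = 233547.68
Import VAT = 233547.68 × 15% = 35032.15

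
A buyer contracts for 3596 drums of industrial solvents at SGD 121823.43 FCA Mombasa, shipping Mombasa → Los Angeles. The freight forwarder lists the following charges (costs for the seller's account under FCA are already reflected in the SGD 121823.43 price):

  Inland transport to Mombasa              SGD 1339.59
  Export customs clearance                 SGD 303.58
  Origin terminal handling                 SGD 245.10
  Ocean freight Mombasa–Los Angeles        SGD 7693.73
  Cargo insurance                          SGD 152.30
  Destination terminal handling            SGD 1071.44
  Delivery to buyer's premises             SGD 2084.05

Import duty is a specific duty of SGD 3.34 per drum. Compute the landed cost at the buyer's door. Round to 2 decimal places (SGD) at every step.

Total landed cost: SGD 145080.69

FCA: the seller delivers export-cleared goods to the carrier; the buyer bears costs from that point.
Already in the invoice (seller's account under FCA): inland to port, export clearance — exclude.
CIF value = FCA price + origin terminal + freight + insurance = 121823.43 + 245.10 + 7693.73 + 152.30 = 129914.56
Import duty = 3596 × 3.34 = 12010.64
Buyer bears: origin terminal 245.10 + freight 7693.73 + insurance 152.30 + destination terminal 1071.44 + delivery 2084.05 + duty 12010.64 = 23257.26
Landed cost = invoice 121823.43 + 23257.26 = 145080.69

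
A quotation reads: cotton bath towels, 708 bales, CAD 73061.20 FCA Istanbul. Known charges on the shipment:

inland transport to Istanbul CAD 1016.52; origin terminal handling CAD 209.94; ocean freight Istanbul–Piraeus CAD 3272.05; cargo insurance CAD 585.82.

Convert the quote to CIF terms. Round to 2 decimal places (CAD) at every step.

Not relevant to the conversion: inland to port — on the seller under both FCA and CIF; already in the FCA price and stays in the CIF price.
From FCA to CIF, the seller additionally bears: origin terminal, freight, insurance.
CIF price = 73061.20 + 209.94 + 3272.05 + 585.82 = 77129.01

CIF price: CAD 77129.01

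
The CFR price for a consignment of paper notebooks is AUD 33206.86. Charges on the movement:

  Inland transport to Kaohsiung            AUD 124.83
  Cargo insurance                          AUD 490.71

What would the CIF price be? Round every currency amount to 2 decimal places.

CIF price: AUD 33697.57

Not relevant to the conversion: inland to port — on the seller under both CFR and CIF; already in the CFR price and stays in the CIF price.
From CFR to CIF, the seller additionally bears: insurance.
CIF price = 33206.86 + 490.71 = 33697.57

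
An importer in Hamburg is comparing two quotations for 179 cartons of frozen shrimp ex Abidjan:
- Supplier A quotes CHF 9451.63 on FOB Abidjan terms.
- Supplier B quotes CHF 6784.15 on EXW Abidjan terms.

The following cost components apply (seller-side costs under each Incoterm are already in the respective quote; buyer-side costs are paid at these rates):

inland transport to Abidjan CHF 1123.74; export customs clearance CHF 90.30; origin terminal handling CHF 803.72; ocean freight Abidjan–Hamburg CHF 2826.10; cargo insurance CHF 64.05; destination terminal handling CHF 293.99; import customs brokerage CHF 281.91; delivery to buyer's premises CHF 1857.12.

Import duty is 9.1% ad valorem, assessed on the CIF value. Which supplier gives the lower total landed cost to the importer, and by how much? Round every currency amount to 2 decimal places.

Supplier A (FOB):
CIF value = FOB price + freight + insurance = 9451.63 + 2826.10 + 64.05 = 12341.78
Import duty = 12341.78 × 9.1% = 1123.10
Buyer bears (A): 2826.10 + 64.05 + 293.99 + 281.91 + 1857.12 = 5323.17
Landed cost (A) = invoice 9451.63 + 5323.17 + duty 1123.10 = 15897.90
Supplier B (EXW):
CIF value = EXW price + inland to port + export clearance + origin terminal + freight + insurance = 6784.15 + 1123.74 + 90.30 + 803.72 + 2826.10 + 64.05 = 11692.06
Import duty = 11692.06 × 9.1% = 1063.98
Buyer bears (B): 1123.74 + 90.30 + 803.72 + 2826.10 + 64.05 + 293.99 + 281.91 + 1857.12 = 7340.93
Landed cost (B) = invoice 6784.15 + 7340.93 + duty 1063.98 = 15189.06
Difference = |15897.90 − 15189.06| = 708.84

Supplier B is cheaper by CHF 708.84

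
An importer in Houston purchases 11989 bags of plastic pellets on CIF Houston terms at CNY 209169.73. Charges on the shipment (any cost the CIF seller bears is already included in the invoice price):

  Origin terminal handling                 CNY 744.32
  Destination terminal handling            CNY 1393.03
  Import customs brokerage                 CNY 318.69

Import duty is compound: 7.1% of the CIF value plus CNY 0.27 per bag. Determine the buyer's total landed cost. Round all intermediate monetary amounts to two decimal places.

CIF: the seller pays costs through ocean freight and marine insurance to the destination port.
Already in the invoice (seller's account under CIF): origin terminal — exclude.
The CIF price already equals the CIF value: 209169.73
Ad valorem component: 209169.73 × 7.1% = 14851.05
Specific component: 11989 × 0.27 = 3237.03
Import duty = 14851.05 + 3237.03 = 18088.08
Buyer bears: destination terminal 1393.03 + brokerage 318.69 + duty 18088.08 = 19799.80
Landed cost = invoice 209169.73 + 19799.80 = 228969.53

Total landed cost: CNY 228969.53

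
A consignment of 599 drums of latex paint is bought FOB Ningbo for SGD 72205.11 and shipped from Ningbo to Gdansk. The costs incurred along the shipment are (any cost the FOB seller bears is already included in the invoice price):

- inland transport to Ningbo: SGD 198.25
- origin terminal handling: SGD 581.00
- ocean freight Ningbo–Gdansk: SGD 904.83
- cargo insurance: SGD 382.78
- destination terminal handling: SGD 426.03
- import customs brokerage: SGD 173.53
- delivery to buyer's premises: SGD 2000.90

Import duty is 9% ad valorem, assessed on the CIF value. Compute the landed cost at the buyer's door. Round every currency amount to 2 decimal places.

FOB: the seller bears costs until goods are on board at the origin port; the buyer bears freight, insurance and all costs thereafter.
Already in the invoice (seller's account under FOB): inland to port, origin terminal — exclude.
CIF value = FOB price + freight + insurance = 72205.11 + 904.83 + 382.78 = 73492.72
Import duty = 73492.72 × 9% = 6614.34
Buyer bears: freight 904.83 + insurance 382.78 + destination terminal 426.03 + brokerage 173.53 + delivery 2000.90 + duty 6614.34 = 10502.41
Landed cost = invoice 72205.11 + 10502.41 = 82707.52

Total landed cost: SGD 82707.52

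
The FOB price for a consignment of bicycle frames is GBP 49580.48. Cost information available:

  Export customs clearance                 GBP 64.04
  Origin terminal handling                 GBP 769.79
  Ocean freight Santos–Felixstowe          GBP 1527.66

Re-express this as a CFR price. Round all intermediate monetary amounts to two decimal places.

CFR price: GBP 51108.14

Not relevant to the conversion: export clearance, origin terminal — on the seller under both FOB and CFR; already in the FOB price and stays in the CFR price.
From FOB to CFR, the seller additionally bears: freight.
CFR price = 49580.48 + 1527.66 = 51108.14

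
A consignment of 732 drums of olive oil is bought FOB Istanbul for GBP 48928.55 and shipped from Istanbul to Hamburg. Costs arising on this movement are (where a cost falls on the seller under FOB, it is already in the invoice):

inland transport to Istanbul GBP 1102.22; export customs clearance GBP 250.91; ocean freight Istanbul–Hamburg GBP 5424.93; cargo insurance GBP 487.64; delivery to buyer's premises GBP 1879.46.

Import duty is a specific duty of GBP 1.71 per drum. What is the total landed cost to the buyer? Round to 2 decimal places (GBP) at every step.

FOB: the seller bears costs until goods are on board at the origin port; the buyer bears freight, insurance and all costs thereafter.
Already in the invoice (seller's account under FOB): inland to port, export clearance — exclude.
CIF value = FOB price + freight + insurance = 48928.55 + 5424.93 + 487.64 = 54841.12
Import duty = 732 × 1.71 = 1251.72
Buyer bears: freight 5424.93 + insurance 487.64 + delivery 1879.46 + duty 1251.72 = 9043.75
Landed cost = invoice 48928.55 + 9043.75 = 57972.30

Total landed cost: GBP 57972.30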